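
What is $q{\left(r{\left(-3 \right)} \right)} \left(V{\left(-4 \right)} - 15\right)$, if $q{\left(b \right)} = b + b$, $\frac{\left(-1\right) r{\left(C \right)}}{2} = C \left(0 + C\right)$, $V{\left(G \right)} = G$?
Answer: $684$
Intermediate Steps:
$r{\left(C \right)} = - 2 C^{2}$ ($r{\left(C \right)} = - 2 C \left(0 + C\right) = - 2 C C = - 2 C^{2}$)
$q{\left(b \right)} = 2 b$
$q{\left(r{\left(-3 \right)} \right)} \left(V{\left(-4 \right)} - 15\right) = 2 \left(- 2 \left(-3\right)^{2}\right) \left(-4 - 15\right) = 2 \left(\left(-2\right) 9\right) \left(-19\right) = 2 \left(-18\right) \left(-19\right) = \left(-36\right) \left(-19\right) = 684$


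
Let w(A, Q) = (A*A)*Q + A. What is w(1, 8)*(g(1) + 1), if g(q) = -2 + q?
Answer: 0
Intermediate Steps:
w(A, Q) = A + Q*A**2 (w(A, Q) = A**2*Q + A = Q*A**2 + A = A + Q*A**2)
w(1, 8)*(g(1) + 1) = (1*(1 + 1*8))*((-2 + 1) + 1) = (1*(1 + 8))*(-1 + 1) = (1*9)*0 = 9*0 = 0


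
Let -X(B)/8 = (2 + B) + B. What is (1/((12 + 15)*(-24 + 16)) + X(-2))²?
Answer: 11937025/46656 ≈ 255.85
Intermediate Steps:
X(B) = -16 - 16*B (X(B) = -8*((2 + B) + B) = -8*(2 + 2*B) = -16 - 16*B)
(1/((12 + 15)*(-24 + 16)) + X(-2))² = (1/((12 + 15)*(-24 + 16)) + (-16 - 16*(-2)))² = (1/(27*(-8)) + (-16 + 32))² = (1/(-216) + 16)² = (-1/216 + 16)² = (3455/216)² = 11937025/46656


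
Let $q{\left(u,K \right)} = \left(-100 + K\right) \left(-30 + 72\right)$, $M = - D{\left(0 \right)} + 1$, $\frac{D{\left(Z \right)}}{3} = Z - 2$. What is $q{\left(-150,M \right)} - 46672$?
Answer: $-50578$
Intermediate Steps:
$D{\left(Z \right)} = -6 + 3 Z$ ($D{\left(Z \right)} = 3 \left(Z - 2\right) = 3 \left(-2 + Z\right) = -6 + 3 Z$)
$M = 7$ ($M = - (-6 + 3 \cdot 0) + 1 = - (-6 + 0) + 1 = \left(-1\right) \left(-6\right) + 1 = 6 + 1 = 7$)
$q{\left(u,K \right)} = -4200 + 42 K$ ($q{\left(u,K \right)} = \left(-100 + K\right) 42 = -4200 + 42 K$)
$q{\left(-150,M \right)} - 46672 = \left(-4200 + 42 \cdot 7\right) - 46672 = \left(-4200 + 294\right) - 46672 = -3906 - 46672 = -50578$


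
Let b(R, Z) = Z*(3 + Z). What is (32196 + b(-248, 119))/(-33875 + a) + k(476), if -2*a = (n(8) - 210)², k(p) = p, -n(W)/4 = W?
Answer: 30016018/63157 ≈ 475.26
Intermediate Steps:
n(W) = -4*W
a = -29282 (a = -(-4*8 - 210)²/2 = -(-32 - 210)²/2 = -½*(-242)² = -½*58564 = -29282)
(32196 + b(-248, 119))/(-33875 + a) + k(476) = (32196 + 119*(3 + 119))/(-33875 - 29282) + 476 = (32196 + 119*122)/(-63157) + 476 = (32196 + 14518)*(-1/63157) + 476 = 46714*(-1/63157) + 476 = -46714/63157 + 476 = 30016018/63157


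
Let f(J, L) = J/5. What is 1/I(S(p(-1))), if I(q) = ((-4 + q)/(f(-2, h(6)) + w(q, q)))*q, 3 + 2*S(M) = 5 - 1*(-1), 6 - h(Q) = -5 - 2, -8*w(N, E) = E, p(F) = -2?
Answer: 47/300 ≈ 0.15667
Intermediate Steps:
w(N, E) = -E/8
h(Q) = 13 (h(Q) = 6 - (-5 - 2) = 6 - 1*(-7) = 6 + 7 = 13)
S(M) = 3/2 (S(M) = -3/2 + (5 - 1*(-1))/2 = -3/2 + (5 + 1)/2 = -3/2 + (½)*6 = -3/2 + 3 = 3/2)
f(J, L) = J/5 (f(J, L) = J*(⅕) = J/5)
I(q) = q*(-4 + q)/(-⅖ - q/8) (I(q) = ((-4 + q)/((⅕)*(-2) - q/8))*q = ((-4 + q)/(-⅖ - q/8))*q = q*(-4 + q)/(-⅖ - q/8))
1/I(S(p(-1))) = 1/(40*(3/2)*(4 - 1*3/2)/(16 + 5*(3/2))) = 1/(40*(3/2)*(4 - 3/2)/(16 + 15/2)) = 1/(40*(3/2)*(5/2)/(47/2)) = 1/(40*(3/2)*(2/47)*(5/2)) = 1/(300/47) = 47/300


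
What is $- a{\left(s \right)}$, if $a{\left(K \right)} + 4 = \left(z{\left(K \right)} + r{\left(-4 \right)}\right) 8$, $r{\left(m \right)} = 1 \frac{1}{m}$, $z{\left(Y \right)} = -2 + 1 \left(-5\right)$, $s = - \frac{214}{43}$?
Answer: $62$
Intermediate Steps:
$s = - \frac{214}{43}$ ($s = \left(-214\right) \frac{1}{43} = - \frac{214}{43} \approx -4.9767$)
$z{\left(Y \right)} = -7$ ($z{\left(Y \right)} = -2 - 5 = -7$)
$r{\left(m \right)} = \frac{1}{m}$
$a{\left(K \right)} = -62$ ($a{\left(K \right)} = -4 + \left(-7 + \frac{1}{-4}\right) 8 = -4 + \left(-7 - \frac{1}{4}\right) 8 = -4 - 58 = -62$)
$- a{\left(s \right)} = \left(-1\right) \left(-62\right) = 62$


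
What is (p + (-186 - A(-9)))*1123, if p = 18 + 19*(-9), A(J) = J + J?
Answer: -360483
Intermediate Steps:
A(J) = 2*J
p = -153 (p = 18 - 171 = -153)
(p + (-186 - A(-9)))*1123 = (-153 + (-186 - 2*(-9)))*1123 = (-153 + (-186 - 1*(-18)))*1123 = (-153 + (-186 + 18))*1123 = (-153 - 168)*1123 = -321*1123 = -360483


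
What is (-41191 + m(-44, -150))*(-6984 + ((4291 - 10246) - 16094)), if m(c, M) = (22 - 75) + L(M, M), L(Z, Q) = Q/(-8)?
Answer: 4787570733/4 ≈ 1.1969e+9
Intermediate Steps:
L(Z, Q) = -Q/8 (L(Z, Q) = Q*(-1/8) = -Q/8)
m(c, M) = -53 - M/8 (m(c, M) = (22 - 75) - M/8 = -53 - M/8)
(-41191 + m(-44, -150))*(-6984 + ((4291 - 10246) - 16094)) = (-41191 + (-53 - 1/8*(-150)))*(-6984 + ((4291 - 10246) - 16094)) = (-41191 + (-53 + 75/4))*(-6984 + (-5955 - 16094)) = (-41191 - 137/4)*(-6984 - 22049) = -164901/4*(-29033) = 4787570733/4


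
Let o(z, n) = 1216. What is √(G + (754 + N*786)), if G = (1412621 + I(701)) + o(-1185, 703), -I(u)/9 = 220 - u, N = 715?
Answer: √1980910 ≈ 1407.4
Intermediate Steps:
I(u) = -1980 + 9*u (I(u) = -9*(220 - u) = -1980 + 9*u)
G = 1418166 (G = (1412621 + (-1980 + 9*701)) + 1216 = (1412621 + (-1980 + 6309)) + 1216 = (1412621 + 4329) + 1216 = 1416950 + 1216 = 1418166)
√(G + (754 + N*786)) = √(1418166 + (754 + 715*786)) = √(1418166 + (754 + 561990)) = √(1418166 + 562744) = √1980910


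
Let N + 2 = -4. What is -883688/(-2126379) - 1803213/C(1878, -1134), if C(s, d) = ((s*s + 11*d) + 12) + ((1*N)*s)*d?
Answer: 3521008597355/11547892292862 ≈ 0.30490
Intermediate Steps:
N = -6 (N = -2 - 4 = -6)
C(s, d) = 12 + s² + 11*d - 6*d*s (C(s, d) = ((s*s + 11*d) + 12) + ((1*(-6))*s)*d = ((s² + 11*d) + 12) + (-6*s)*d = (12 + s² + 11*d) - 6*d*s = 12 + s² + 11*d - 6*d*s)
-883688/(-2126379) - 1803213/C(1878, -1134) = -883688/(-2126379) - 1803213/(12 + 1878² + 11*(-1134) - 6*(-1134)*1878) = -883688*(-1/2126379) - 1803213/(12 + 3526884 - 12474 + 12777912) = 883688/2126379 - 1803213/16292334 = 883688/2126379 - 1803213*1/16292334 = 883688/2126379 - 601071/5430778 = 3521008597355/11547892292862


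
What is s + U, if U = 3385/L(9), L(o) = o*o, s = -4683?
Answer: -375938/81 ≈ -4641.2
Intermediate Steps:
L(o) = o²
U = 3385/81 (U = 3385/(9²) = 3385/81 ≈ 41.790)
s + U = -4683 + 3385/81 = -375938/81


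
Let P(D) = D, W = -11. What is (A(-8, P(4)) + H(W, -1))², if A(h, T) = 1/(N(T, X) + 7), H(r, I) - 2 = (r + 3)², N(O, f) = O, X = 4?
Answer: 528529/121 ≈ 4368.0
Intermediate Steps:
H(r, I) = 2 + (3 + r)² (H(r, I) = 2 + (r + 3)² = 2 + (3 + r)²)
A(h, T) = 1/(7 + T) (A(h, T) = 1/(T + 7) = 1/(7 + T))
(A(-8, P(4)) + H(W, -1))² = (1/(7 + 4) + (2 + (3 - 11)²))² = (1/11 + (2 + (-8)²))² = (1/11 + (2 + 64))² = (1/11 + 66)² = (727/11)² = 528529/121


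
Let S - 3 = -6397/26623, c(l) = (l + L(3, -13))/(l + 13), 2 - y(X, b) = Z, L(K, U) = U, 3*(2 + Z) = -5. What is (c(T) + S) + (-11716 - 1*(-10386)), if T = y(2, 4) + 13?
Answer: -3356383619/2529185 ≈ -1327.1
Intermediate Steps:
Z = -11/3 (Z = -2 + (⅓)*(-5) = -2 - 5/3 = -11/3 ≈ -3.6667)
y(X, b) = 17/3 (y(X, b) = 2 - 1*(-11/3) = 2 + 11/3 = 17/3)
T = 56/3 (T = 17/3 + 13 = 56/3 ≈ 18.667)
c(l) = (-13 + l)/(13 + l) (c(l) = (l - 13)/(l + 13) = (-13 + l)/(13 + l))
S = 73472/26623 (S = 3 - 6397/26623 = 73472/26623 ≈ 2.7597)
(c(T) + S) + (-11716 - 1*(-10386)) = ((-13 + 56/3)/(13 + 56/3) + 73472/26623) + (-11716 - 1*(-10386)) = ((17/3)/(95/3) + 73472/26623) + (-11716 + 10386) = ((3/95)*(17/3) + 73472/26623) - 1330 = (17/95 + 73472/26623) - 1330 = 7432431/2529185 - 1330 = -3356383619/2529185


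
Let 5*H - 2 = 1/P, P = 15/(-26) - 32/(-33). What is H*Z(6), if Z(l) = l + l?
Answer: 18384/1685 ≈ 10.910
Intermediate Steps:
P = 337/858 (P = 15*(-1/26) - 32*(-1/33) = -15/26 + 32/33 = 337/858 ≈ 0.39277)
Z(l) = 2*l
H = 1532/1685 (H = ⅖ + 1/(5*(337/858)) = ⅖ + (⅕)*(858/337) = ⅖ + 858/1685 = 1532/1685 ≈ 0.90920)
H*Z(6) = 1532*(2*6)/1685 = (1532/1685)*12 = 18384/1685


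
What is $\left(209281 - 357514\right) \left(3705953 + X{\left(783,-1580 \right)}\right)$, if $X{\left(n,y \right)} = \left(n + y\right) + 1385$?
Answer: $-549431692053$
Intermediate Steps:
$X{\left(n,y \right)} = 1385 + n + y$
$\left(209281 - 357514\right) \left(3705953 + X{\left(783,-1580 \right)}\right) = \left(209281 - 357514\right) \left(3705953 + \left(1385 + 783 - 1580\right)\right) = - 148233 \left(3705953 + 588\right) = \left(-148233\right) 3706541 = -549431692053$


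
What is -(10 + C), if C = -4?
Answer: -6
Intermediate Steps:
-(10 + C) = -(10 - 4) = -1*6 = -6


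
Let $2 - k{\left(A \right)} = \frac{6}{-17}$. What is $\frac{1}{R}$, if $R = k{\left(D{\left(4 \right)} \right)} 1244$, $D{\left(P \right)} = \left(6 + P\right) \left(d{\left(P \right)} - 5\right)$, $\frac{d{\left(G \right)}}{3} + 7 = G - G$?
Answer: $\frac{17}{49760} \approx 0.00034164$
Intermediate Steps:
$d{\left(G \right)} = -21$ ($d{\left(G \right)} = -21 + 3 \left(G - G\right) = -21 + 3 \cdot 0 = -21 + 0 = -21$)
$D{\left(P \right)} = -156 - 26 P$ ($D{\left(P \right)} = \left(6 + P\right) \left(-21 - 5\right) = \left(6 + P\right) \left(-26\right) = -156 - 26 P$)
$k{\left(A \right)} = \frac{40}{17}$ ($k{\left(A \right)} = 2 - \frac{6}{-17} = 2 - 6 \left(- \frac{1}{17}\right) = 2 - - \frac{6}{17} = 2 + \frac{6}{17} = \frac{40}{17}$)
$R = \frac{49760}{17}$ ($R = \frac{40}{17} \cdot 1244 = \frac{49760}{17} \approx 2927.1$)
$\frac{1}{R} = \frac{1}{\frac{49760}{17}} = \frac{17}{49760}$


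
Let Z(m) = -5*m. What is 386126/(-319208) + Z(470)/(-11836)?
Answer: -477506067/472268236 ≈ -1.0111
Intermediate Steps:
386126/(-319208) + Z(470)/(-11836) = 386126/(-319208) - 5*470/(-11836) = 386126*(-1/319208) - 2350*(-1/11836) = -193063/159604 + 1175/5918 = -477506067/472268236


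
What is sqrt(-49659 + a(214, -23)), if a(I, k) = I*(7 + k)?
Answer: I*sqrt(53083) ≈ 230.4*I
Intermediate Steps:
sqrt(-49659 + a(214, -23)) = sqrt(-49659 + 214*(7 - 23)) = sqrt(-49659 + 214*(-16)) = sqrt(-49659 - 3424) = sqrt(-53083) = I*sqrt(53083)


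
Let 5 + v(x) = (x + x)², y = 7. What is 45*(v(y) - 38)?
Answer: 6885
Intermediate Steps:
v(x) = -5 + 4*x² (v(x) = -5 + (x + x)² = -5 + (2*x)² = -5 + 4*x²)
45*(v(y) - 38) = 45*((-5 + 4*7²) - 38) = 45*((-5 + 4*49) - 38) = 45*((-5 + 196) - 38) = 45*(191 - 38) = 45*153 = 6885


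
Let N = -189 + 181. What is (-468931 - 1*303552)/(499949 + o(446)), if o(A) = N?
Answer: -772483/499941 ≈ -1.5451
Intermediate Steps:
N = -8
o(A) = -8
(-468931 - 1*303552)/(499949 + o(446)) = (-468931 - 1*303552)/(499949 - 8) = (-468931 - 303552)/499941 = -772483*1/499941 = -772483/499941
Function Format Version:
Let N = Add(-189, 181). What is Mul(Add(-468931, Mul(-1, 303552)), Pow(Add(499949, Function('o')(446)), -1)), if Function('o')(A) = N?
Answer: Rational(-772483, 499941) ≈ -1.5451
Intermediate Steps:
N = -8
Function('o')(A) = -8
Mul(Add(-468931, Mul(-1, 303552)), Pow(Add(499949, Function('o')(446)), -1)) = Mul(Add(-468931, Mul(-1, 303552)), Pow(Add(499949, -8), -1)) = Mul(Add(-468931, -303552), Pow(499941, -1)) = Mul(-772483, Rational(1, 499941)) = Rational(-772483, 499941)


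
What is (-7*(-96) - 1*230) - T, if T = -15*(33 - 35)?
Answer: 412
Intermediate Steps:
T = 30 (T = -15*(-2) = 30)
(-7*(-96) - 1*230) - T = (-7*(-96) - 1*230) - 1*30 = (672 - 230) - 30 = 442 - 30 = 412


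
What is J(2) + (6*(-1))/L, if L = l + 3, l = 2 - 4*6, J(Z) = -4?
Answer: -70/19 ≈ -3.6842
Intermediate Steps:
l = -22 (l = 2 - 24 = -22)
L = -19 (L = -22 + 3 = -19)
J(2) + (6*(-1))/L = -4 + (6*(-1))/(-19) = -4 - 1/19*(-6) = -4 + 6/19 = -70/19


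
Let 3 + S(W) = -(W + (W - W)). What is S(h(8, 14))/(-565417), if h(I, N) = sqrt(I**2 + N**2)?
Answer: 3/565417 + 2*sqrt(65)/565417 ≈ 3.3824e-5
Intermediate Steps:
S(W) = -3 - W (S(W) = -3 - (W + (W - W)) = -3 - (W + 0) = -3 - W)
S(h(8, 14))/(-565417) = (-3 - sqrt(8**2 + 14**2))/(-565417) = (-3 - sqrt(64 + 196))*(-1/565417) = (-3 - sqrt(260))*(-1/565417) = (-3 - 2*sqrt(65))*(-1/565417) = 3/565417 + 2*sqrt(65)/565417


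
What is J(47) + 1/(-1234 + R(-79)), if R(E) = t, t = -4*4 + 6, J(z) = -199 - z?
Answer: -306025/1244 ≈ -246.00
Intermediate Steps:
t = -10 (t = -16 + 6 = -10)
R(E) = -10
J(47) + 1/(-1234 + R(-79)) = (-199 - 1*47) + 1/(-1234 - 10) = (-199 - 47) + 1/(-1244) = -246 - 1/1244 = -306025/1244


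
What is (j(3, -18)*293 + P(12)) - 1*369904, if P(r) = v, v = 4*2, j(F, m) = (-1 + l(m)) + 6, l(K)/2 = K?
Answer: -378979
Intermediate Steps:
l(K) = 2*K
j(F, m) = 5 + 2*m (j(F, m) = (-1 + 2*m) + 6 = 5 + 2*m)
v = 8
P(r) = 8
(j(3, -18)*293 + P(12)) - 1*369904 = ((5 + 2*(-18))*293 + 8) - 1*369904 = ((5 - 36)*293 + 8) - 369904 = (-31*293 + 8) - 369904 = (-9083 + 8) - 369904 = -9075 - 369904 = -378979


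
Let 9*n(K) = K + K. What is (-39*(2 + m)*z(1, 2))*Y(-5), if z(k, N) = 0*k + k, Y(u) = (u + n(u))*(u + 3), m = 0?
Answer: -2860/3 ≈ -953.33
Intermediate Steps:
n(K) = 2*K/9 (n(K) = (K + K)/9 = (2*K)/9 = 2*K/9)
Y(u) = 11*u*(3 + u)/9 (Y(u) = (u + 2*u/9)*(u + 3) = (11*u/9)*(3 + u) = 11*u*(3 + u)/9)
z(k, N) = k (z(k, N) = 0 + k = k)
(-39*(2 + m)*z(1, 2))*Y(-5) = (-39*(2 + 0))*((11/9)*(-5)*(3 - 5)) = (-78)*((11/9)*(-5)*(-2)) = -39*2*(110/9) = -78*110/9 = -2860/3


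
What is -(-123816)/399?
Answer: 5896/19 ≈ 310.32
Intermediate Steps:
-(-123816)/399 = -1407*(-88/399) = 5896/19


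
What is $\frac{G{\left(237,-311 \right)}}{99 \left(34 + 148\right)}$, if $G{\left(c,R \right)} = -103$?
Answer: $- \frac{103}{18018} \approx -0.0057165$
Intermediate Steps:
$\frac{G{\left(237,-311 \right)}}{99 \left(34 + 148\right)} = - \frac{103}{99 \left(34 + 148\right)} = - \frac{103}{99 \cdot 182} = - \frac{103}{18018}$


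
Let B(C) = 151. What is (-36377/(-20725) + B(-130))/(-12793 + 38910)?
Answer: 3165852/541274825 ≈ 0.0058489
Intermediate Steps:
(-36377/(-20725) + B(-130))/(-12793 + 38910) = (-36377/(-20725) + 151)/(-12793 + 38910) = (-36377*(-1/20725) + 151)/26117 = (36377/20725 + 151)*(1/26117) = (3165852/20725)*(1/26117) = 3165852/541274825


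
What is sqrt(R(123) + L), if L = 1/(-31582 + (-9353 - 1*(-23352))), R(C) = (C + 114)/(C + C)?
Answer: 5*sqrt(80105299554)/1441806 ≈ 0.98151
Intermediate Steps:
R(C) = (114 + C)/(2*C) (R(C) = (114 + C)/((2*C)) = (114 + C)*(1/(2*C)) = (114 + C)/(2*C))
L = -1/17583 (L = 1/(-31582 + (-9353 + 23352)) = 1/(-31582 + 13999) = 1/(-17583) = -1/17583 ≈ -5.6873e-5)
sqrt(R(123) + L) = sqrt((1/2)*(114 + 123)/123 - 1/17583) = sqrt((1/2)*(1/123)*237 - 1/17583) = sqrt(79/82 - 1/17583) = sqrt(1388975/1441806) = 5*sqrt(80105299554)/1441806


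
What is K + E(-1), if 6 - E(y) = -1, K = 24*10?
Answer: 247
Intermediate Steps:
K = 240
E(y) = 7 (E(y) = 6 - 1*(-1) = 6 + 1 = 7)
K + E(-1) = 240 + 7 = 247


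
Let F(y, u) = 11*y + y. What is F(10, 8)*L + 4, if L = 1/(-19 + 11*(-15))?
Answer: 77/23 ≈ 3.3478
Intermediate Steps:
L = -1/184 (L = 1/(-19 - 165) = 1/(-184) = -1/184 ≈ -0.0054348)
F(y, u) = 12*y
F(10, 8)*L + 4 = (12*10)*(-1/184) + 4 = 120*(-1/184) + 4 = -15/23 + 4 = 77/23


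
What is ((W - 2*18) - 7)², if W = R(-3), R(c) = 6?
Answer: 1369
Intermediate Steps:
W = 6
((W - 2*18) - 7)² = ((6 - 2*18) - 7)² = ((6 - 36) - 7)² = (-30 - 7)² = (-37)² = 1369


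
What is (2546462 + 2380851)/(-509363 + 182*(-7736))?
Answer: -4927313/1917315 ≈ -2.5699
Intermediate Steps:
(2546462 + 2380851)/(-509363 + 182*(-7736)) = 4927313/(-509363 - 1407952) = 4927313/(-1917315) = 4927313*(-1/1917315) = -4927313/1917315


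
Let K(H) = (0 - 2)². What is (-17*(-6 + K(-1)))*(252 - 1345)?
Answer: -37162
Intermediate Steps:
K(H) = 4 (K(H) = (-2)² = 4)
(-17*(-6 + K(-1)))*(252 - 1345) = (-17*(-6 + 4))*(252 - 1345) = -17*(-2)*(-1093) = 34*(-1093) = -37162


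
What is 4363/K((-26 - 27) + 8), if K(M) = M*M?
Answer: 4363/2025 ≈ 2.1546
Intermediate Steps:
K(M) = M**2
4363/K((-26 - 27) + 8) = 4363/(((-26 - 27) + 8)**2) = 4363/((-53 + 8)**2) = 4363/((-45)**2) = 4363/2025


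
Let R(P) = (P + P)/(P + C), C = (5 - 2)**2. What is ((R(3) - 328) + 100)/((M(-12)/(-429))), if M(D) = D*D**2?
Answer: -65065/1152 ≈ -56.480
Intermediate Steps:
C = 9 (C = 3**2 = 9)
R(P) = 2*P/(9 + P) (R(P) = (P + P)/(P + 9) = (2*P)/(9 + P) = 2*P/(9 + P))
M(D) = D**3
((R(3) - 328) + 100)/((M(-12)/(-429))) = ((2*3/(9 + 3) - 328) + 100)/(((-12)**3/(-429))) = ((2*3/12 - 328) + 100)/((-1728*(-1/429))) = ((2*3*(1/12) - 328) + 100)/(576/143) = ((1/2 - 328) + 100)*(143/576) = (-655/2 + 100)*(143/576) = -455/2*143/576 = -65065/1152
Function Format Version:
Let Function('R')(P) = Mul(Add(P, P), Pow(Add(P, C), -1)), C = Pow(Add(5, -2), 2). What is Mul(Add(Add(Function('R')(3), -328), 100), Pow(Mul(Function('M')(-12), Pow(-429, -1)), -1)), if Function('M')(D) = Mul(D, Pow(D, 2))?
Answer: Rational(-65065, 1152) ≈ -56.480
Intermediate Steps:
C = 9 (C = Pow(3, 2) = 9)
Function('R')(P) = Mul(2, P, Pow(Add(9, P), -1)) (Function('R')(P) = Mul(Add(P, P), Pow(Add(P, 9), -1)) = Mul(Mul(2, P), Pow(Add(9, P), -1)) = Mul(2, P, Pow(Add(9, P), -1)))
Function('M')(D) = Pow(D, 3)
Mul(Add(Add(Function('R')(3), -328), 100), Pow(Mul(Function('M')(-12), Pow(-429, -1)), -1)) = Mul(Add(Add(Mul(2, 3, Pow(Add(9, 3), -1)), -328), 100), Pow(Mul(Pow(-12, 3), Pow(-429, -1)), -1)) = Mul(Add(Add(Mul(2, 3, Pow(12, -1)), -328), 100), Pow(Mul(-1728, Rational(-1, 429)), -1)) = Mul(Add(Add(Mul(2, 3, Rational(1, 12)), -328), 100), Pow(Rational(576, 143), -1)) = Mul(Add(Add(Rational(1, 2), -328), 100), Rational(143, 576)) = Mul(Add(Rational(-655, 2), 100), Rational(143, 576)) = Mul(Rational(-455, 2), Rational(143, 576)) = Rational(-65065, 1152)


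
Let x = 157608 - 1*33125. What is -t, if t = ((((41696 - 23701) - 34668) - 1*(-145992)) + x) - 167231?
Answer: -86571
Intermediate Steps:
x = 124483 (x = 157608 - 33125 = 124483)
t = 86571 (t = ((((41696 - 23701) - 34668) - 1*(-145992)) + 124483) - 167231 = (((17995 - 34668) + 145992) + 124483) - 167231 = ((-16673 + 145992) + 124483) - 167231 = (129319 + 124483) - 167231 = 253802 - 167231 = 86571)
-t = -1*86571 = -86571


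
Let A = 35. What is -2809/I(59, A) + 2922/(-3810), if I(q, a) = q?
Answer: -1812448/37465 ≈ -48.377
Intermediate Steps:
-2809/I(59, A) + 2922/(-3810) = -2809/59 + 2922/(-3810) = -2809*1/59 + 2922*(-1/3810) = -2809/59 - 487/635 = -1812448/37465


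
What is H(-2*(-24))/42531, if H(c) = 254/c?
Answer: 127/1020744 ≈ 0.00012442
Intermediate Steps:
H(-2*(-24))/42531 = (254/((-2*(-24))))/42531 = (254/48)*(1/42531) = (254*(1/48))*(1/42531) = (127/24)*(1/42531) = 127/1020744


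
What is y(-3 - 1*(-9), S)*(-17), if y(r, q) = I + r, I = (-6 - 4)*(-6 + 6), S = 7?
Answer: -102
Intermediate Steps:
I = 0 (I = -10*0 = 0)
y(r, q) = r (y(r, q) = 0 + r = r)
y(-3 - 1*(-9), S)*(-17) = (-3 - 1*(-9))*(-17) = (-3 + 9)*(-17) = 6*(-17) = -102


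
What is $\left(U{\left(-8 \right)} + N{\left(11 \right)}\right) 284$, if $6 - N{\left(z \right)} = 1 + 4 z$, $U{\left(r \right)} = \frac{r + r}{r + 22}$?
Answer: $- \frac{79804}{7} \approx -11401.0$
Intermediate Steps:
$U{\left(r \right)} = \frac{2 r}{22 + r}$
$N{\left(z \right)} = 5 - 4 z$ ($N{\left(z \right)} = 6 - \left(1 + 4 z\right) = 5 - 4 z$)
$\left(U{\left(-8 \right)} + N{\left(11 \right)}\right) 284 = \left(2 \left(-8\right) \frac{1}{22 - 8} + \left(5 - 44\right)\right) 284 = \left(2 \left(-8\right) \frac{1}{14} + \left(5 - 44\right)\right) 284 = \left(2 \left(-8\right) \frac{1}{14} - 39\right) 284 = \left(- \frac{8}{7} - 39\right) 284 = \left(- \frac{281}{7}\right) 284 = - \frac{79804}{7}$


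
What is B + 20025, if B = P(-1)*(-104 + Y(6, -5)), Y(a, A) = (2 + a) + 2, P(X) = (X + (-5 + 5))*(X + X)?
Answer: 19837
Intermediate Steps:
P(X) = 2*X² (P(X) = (X + 0)*(2*X) = X*(2*X) = 2*X²)
Y(a, A) = 4 + a
B = -188 (B = (2*(-1)²)*(-104 + (4 + 6)) = (2*1)*(-104 + 10) = 2*(-94) = -188)
B + 20025 = -188 + 20025 = 19837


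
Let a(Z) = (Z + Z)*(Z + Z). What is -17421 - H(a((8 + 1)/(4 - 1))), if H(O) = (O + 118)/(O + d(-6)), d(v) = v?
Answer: -261392/15 ≈ -17426.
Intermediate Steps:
a(Z) = 4*Z² (a(Z) = (2*Z)*(2*Z) = 4*Z²)
H(O) = (118 + O)/(-6 + O) (H(O) = (O + 118)/(O - 6) = (118 + O)/(-6 + O))
-17421 - H(a((8 + 1)/(4 - 1))) = -17421 - (118 + 4*((8 + 1)/(4 - 1))²)/(-6 + 4*((8 + 1)/(4 - 1))²) = -17421 - (118 + 4*(9/3)²)/(-6 + 4*(9/3)²) = -17421 - (118 + 4*(9*(⅓))²)/(-6 + 4*(9*(⅓))²) = -17421 - (118 + 4*3²)/(-6 + 4*3²) = -17421 - (118 + 4*9)/(-6 + 4*9) = -17421 - (118 + 36)/(-6 + 36) = -17421 - 154/30 = -17421 - 1*77/15 = -17421 - 77/15 = -261392/15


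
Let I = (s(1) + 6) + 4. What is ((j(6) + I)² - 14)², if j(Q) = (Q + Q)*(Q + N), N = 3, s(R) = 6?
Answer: 235991044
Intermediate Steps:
j(Q) = 2*Q*(3 + Q) (j(Q) = (Q + Q)*(Q + 3) = (2*Q)*(3 + Q) = 2*Q*(3 + Q))
I = 16 (I = (6 + 6) + 4 = 12 + 4 = 16)
((j(6) + I)² - 14)² = ((2*6*(3 + 6) + 16)² - 14)² = ((2*6*9 + 16)² - 14)² = ((108 + 16)² - 14)² = (124² - 14)² = (15376 - 14)² = 15362² = 235991044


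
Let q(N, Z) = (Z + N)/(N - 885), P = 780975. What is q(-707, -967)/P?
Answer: 31/23024300 ≈ 1.3464e-6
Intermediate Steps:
q(N, Z) = (N + Z)/(-885 + N)
q(-707, -967)/P = ((-707 - 967)/(-885 - 707))/780975 = (-1674/(-1592))*(1/780975) = -1/1592*(-1674)*(1/780975) = (837/796)*(1/780975) = 31/23024300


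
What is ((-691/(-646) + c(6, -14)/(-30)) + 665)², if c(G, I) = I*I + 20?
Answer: 4529018166201/10432900 ≈ 4.3411e+5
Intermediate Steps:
c(G, I) = 20 + I² (c(G, I) = I² + 20 = 20 + I²)
((-691/(-646) + c(6, -14)/(-30)) + 665)² = ((-691/(-646) + (20 + (-14)²)/(-30)) + 665)² = ((-691*(-1/646) + (20 + 196)*(-1/30)) + 665)² = ((691/646 + 216*(-1/30)) + 665)² = ((691/646 - 36/5) + 665)² = (-19801/3230 + 665)² = (2128149/3230)² = 4529018166201/10432900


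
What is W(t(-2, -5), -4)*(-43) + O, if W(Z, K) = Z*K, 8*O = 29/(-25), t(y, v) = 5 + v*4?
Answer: -516029/200 ≈ -2580.1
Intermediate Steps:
t(y, v) = 5 + 4*v
O = -29/200 (O = (29/(-25))/8 = (29*(-1/25))/8 = (1/8)*(-29/25) = -29/200 ≈ -0.14500)
W(Z, K) = K*Z
W(t(-2, -5), -4)*(-43) + O = -4*(5 + 4*(-5))*(-43) - 29/200 = -4*(5 - 20)*(-43) - 29/200 = -4*(-15)*(-43) - 29/200 = 60*(-43) - 29/200 = -2580 - 29/200 = -516029/200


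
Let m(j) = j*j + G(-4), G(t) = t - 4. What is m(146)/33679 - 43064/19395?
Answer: -1037083796/653204205 ≈ -1.5877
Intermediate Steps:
G(t) = -4 + t
m(j) = -8 + j² (m(j) = j*j + (-4 - 4) = j² - 8 = -8 + j²)
m(146)/33679 - 43064/19395 = (-8 + 146²)/33679 - 43064/19395 = (-8 + 21316)*(1/33679) - 43064*1/19395 = 21308*(1/33679) - 43064/19395 = 21308/33679 - 43064/19395 = -1037083796/653204205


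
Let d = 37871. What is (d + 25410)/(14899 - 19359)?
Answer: -63281/4460 ≈ -14.189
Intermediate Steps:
(d + 25410)/(14899 - 19359) = (37871 + 25410)/(14899 - 19359) = 63281/(-4460) = 63281*(-1/4460) = -63281/4460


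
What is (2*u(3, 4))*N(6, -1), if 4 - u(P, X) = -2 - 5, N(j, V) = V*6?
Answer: -132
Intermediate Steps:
N(j, V) = 6*V
u(P, X) = 11 (u(P, X) = 4 - (-2 - 5) = 4 - 1*(-7) = 4 + 7 = 11)
(2*u(3, 4))*N(6, -1) = (2*11)*(6*(-1)) = 22*(-6) = -132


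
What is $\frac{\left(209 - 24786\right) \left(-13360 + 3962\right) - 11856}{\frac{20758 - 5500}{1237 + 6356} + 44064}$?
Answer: $\frac{58456682149}{11153107} \approx 5241.3$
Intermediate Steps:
$\frac{\left(209 - 24786\right) \left(-13360 + 3962\right) - 11856}{\frac{20758 - 5500}{1237 + 6356} + 44064} = \frac{\left(-24577\right) \left(-9398\right) - 11856}{\frac{15258}{7593} + 44064} = \frac{230974646 - 11856}{15258 \cdot \frac{1}{7593} + 44064} = \frac{230962790}{\frac{5086}{2531} + 44064} = \frac{230962790}{\frac{111531070}{2531}} = 230962790 \cdot \frac{2531}{111531070} = \frac{58456682149}{11153107}$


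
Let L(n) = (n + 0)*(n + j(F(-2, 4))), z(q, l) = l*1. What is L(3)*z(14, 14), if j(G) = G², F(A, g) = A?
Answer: 294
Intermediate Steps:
z(q, l) = l
L(n) = n*(4 + n) (L(n) = (n + 0)*(n + (-2)²) = n*(n + 4) = n*(4 + n))
L(3)*z(14, 14) = (3*(4 + 3))*14 = (3*7)*14 = 21*14 = 294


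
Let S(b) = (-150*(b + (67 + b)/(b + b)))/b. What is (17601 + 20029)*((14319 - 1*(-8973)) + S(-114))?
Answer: 1886247381985/2166 ≈ 8.7084e+8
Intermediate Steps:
S(b) = (-150*b - 75*(67 + b)/b)/b (S(b) = (-150*(b + (67 + b)/((2*b))))/b = (-150*(b + (67 + b)*(1/(2*b))))/b = (-150*(b + (67 + b)/(2*b)))/b = (-150*b - 75*(67 + b)/b)/b)
(17601 + 20029)*((14319 - 1*(-8973)) + S(-114)) = (17601 + 20029)*((14319 - 1*(-8973)) + (-150 - 5025/(-114)² - 75/(-114))) = 37630*((14319 + 8973) + (-150 - 5025*1/12996 - 75*(-1/114))) = 37630*(23292 + (-150 - 1675/4332 + 25/38)) = 37630*(23292 - 648625/4332) = 37630*(100252319/4332) = 1886247381985/2166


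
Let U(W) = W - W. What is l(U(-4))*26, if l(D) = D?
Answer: 0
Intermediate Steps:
U(W) = 0
l(U(-4))*26 = 0*26 = 0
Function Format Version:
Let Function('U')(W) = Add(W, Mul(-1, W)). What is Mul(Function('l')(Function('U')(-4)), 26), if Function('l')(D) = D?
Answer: 0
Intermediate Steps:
Function('U')(W) = 0
Mul(Function('l')(Function('U')(-4)), 26) = Mul(0, 26) = 0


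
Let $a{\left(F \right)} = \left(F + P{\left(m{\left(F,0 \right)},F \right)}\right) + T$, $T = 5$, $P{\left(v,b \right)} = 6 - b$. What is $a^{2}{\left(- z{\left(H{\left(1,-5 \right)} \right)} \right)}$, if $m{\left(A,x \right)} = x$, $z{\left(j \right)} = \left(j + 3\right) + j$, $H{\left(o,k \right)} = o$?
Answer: $121$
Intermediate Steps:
$z{\left(j \right)} = 3 + 2 j$ ($z{\left(j \right)} = \left(3 + j\right) + j = 3 + 2 j$)
$a{\left(F \right)} = 11$ ($a{\left(F \right)} = \left(F - \left(-6 + F\right)\right) + 5 = 6 + 5 = 11$)
$a^{2}{\left(- z{\left(H{\left(1,-5 \right)} \right)} \right)} = 11^{2} = 121$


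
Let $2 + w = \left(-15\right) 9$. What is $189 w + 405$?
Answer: $-25488$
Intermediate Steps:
$w = -137$ ($w = -2 - 135 = -137$)
$189 w + 405 = 189 \left(-137\right) + 405 = -25893 + 405 = -25488$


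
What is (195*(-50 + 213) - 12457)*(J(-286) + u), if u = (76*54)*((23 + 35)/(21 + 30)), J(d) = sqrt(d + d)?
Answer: 1533560832/17 + 38656*I*sqrt(143) ≈ 9.0209e+7 + 4.6226e+5*I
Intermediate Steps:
J(d) = sqrt(2)*sqrt(d) (J(d) = sqrt(2*d) = sqrt(2)*sqrt(d))
u = 79344/17 (u = 4104*(58/51) = 79344/17 ≈ 4667.3)
(195*(-50 + 213) - 12457)*(J(-286) + u) = (195*(-50 + 213) - 12457)*(sqrt(2)*sqrt(-286) + 79344/17) = (195*163 - 12457)*(sqrt(2)*(I*sqrt(286)) + 79344/17) = (31785 - 12457)*(2*I*sqrt(143) + 79344/17) = 19328*(79344/17 + 2*I*sqrt(143)) = 1533560832/17 + 38656*I*sqrt(143)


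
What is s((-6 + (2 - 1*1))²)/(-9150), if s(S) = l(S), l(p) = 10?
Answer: -1/915 ≈ -0.0010929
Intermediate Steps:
s(S) = 10
s((-6 + (2 - 1*1))²)/(-9150) = 10/(-9150) = 10*(-1/9150) = -1/915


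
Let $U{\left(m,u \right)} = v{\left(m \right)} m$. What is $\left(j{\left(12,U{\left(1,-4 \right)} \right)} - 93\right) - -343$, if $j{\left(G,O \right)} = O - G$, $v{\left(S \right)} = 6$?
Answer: $244$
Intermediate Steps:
$U{\left(m,u \right)} = 6 m$
$\left(j{\left(12,U{\left(1,-4 \right)} \right)} - 93\right) - -343 = \left(\left(6 \cdot 1 - 12\right) - 93\right) - -343 = \left(\left(6 - 12\right) - 93\right) + 343 = \left(-6 - 93\right) + 343 = -99 + 343 = 244$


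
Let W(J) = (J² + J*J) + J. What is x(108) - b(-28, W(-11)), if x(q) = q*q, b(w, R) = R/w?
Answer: 46689/4 ≈ 11672.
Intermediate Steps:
W(J) = J + 2*J² (W(J) = (J² + J²) + J = 2*J² + J = J + 2*J²)
x(q) = q²
x(108) - b(-28, W(-11)) = 108² - (-11*(1 + 2*(-11)))/(-28) = 11664 - (-11*(1 - 22))*(-1)/28 = 11664 - (-11*(-21))*(-1)/28 = 11664 - 231*(-1)/28 = 11664 - 1*(-33/4) = 11664 + 33/4 = 46689/4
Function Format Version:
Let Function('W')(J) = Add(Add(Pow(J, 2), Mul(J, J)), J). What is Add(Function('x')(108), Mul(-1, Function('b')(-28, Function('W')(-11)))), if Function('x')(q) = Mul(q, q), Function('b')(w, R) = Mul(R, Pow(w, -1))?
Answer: Rational(46689, 4) ≈ 11672.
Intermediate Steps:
Function('W')(J) = Add(J, Mul(2, Pow(J, 2))) (Function('W')(J) = Add(Add(Pow(J, 2), Pow(J, 2)), J) = Add(Mul(2, Pow(J, 2)), J) = Add(J, Mul(2, Pow(J, 2))))
Function('x')(q) = Pow(q, 2)
Add(Function('x')(108), Mul(-1, Function('b')(-28, Function('W')(-11)))) = Add(Pow(108, 2), Mul(-1, Mul(Mul(-11, Add(1, Mul(2, -11))), Pow(-28, -1)))) = Add(11664, Mul(-1, Mul(Mul(-11, Add(1, -22)), Rational(-1, 28)))) = Add(11664, Mul(-1, Mul(Mul(-11, -21), Rational(-1, 28)))) = Add(11664, Mul(-1, Mul(231, Rational(-1, 28)))) = Add(11664, Mul(-1, Rational(-33, 4))) = Add(11664, Rational(33, 4)) = Rational(46689, 4)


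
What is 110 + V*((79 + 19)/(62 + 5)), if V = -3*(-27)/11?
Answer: 89008/737 ≈ 120.77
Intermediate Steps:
V = 81/11 (V = 81*(1/11) = 81/11 ≈ 7.3636)
110 + V*((79 + 19)/(62 + 5)) = 110 + 81*((79 + 19)/(62 + 5))/11 = 110 + 81*(98/67)/11 = 110 + 81*(98*(1/67))/11 = 110 + (81/11)*(98/67) = 110 + 7938/737 = 89008/737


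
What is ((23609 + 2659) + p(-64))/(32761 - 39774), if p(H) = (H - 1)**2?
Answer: -30493/7013 ≈ -4.3481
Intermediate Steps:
p(H) = (-1 + H)**2
((23609 + 2659) + p(-64))/(32761 - 39774) = ((23609 + 2659) + (-1 - 64)**2)/(32761 - 39774) = (26268 + (-65)**2)/(-7013) = (26268 + 4225)*(-1/7013) = 30493*(-1/7013) = -30493/7013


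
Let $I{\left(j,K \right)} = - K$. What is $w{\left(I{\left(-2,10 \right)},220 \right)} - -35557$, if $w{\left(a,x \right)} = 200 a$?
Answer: $33557$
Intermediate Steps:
$w{\left(I{\left(-2,10 \right)},220 \right)} - -35557 = 200 \left(\left(-1\right) 10\right) - -35557 = 200 \left(-10\right) + 35557 = -2000 + 35557 = 33557$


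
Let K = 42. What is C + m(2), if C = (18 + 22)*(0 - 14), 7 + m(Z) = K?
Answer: -525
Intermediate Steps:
m(Z) = 35 (m(Z) = -7 + 42 = 35)
C = -560 (C = 40*(-14) = -560)
C + m(2) = -560 + 35 = -525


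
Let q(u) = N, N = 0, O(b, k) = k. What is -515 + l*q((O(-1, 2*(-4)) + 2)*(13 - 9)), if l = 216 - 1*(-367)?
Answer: -515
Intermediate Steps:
q(u) = 0
l = 583 (l = 216 + 367 = 583)
-515 + l*q((O(-1, 2*(-4)) + 2)*(13 - 9)) = -515 + 583*0 = -515 + 0 = -515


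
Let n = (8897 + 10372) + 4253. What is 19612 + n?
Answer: 43134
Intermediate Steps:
n = 23522 (n = 19269 + 4253 = 23522)
19612 + n = 19612 + 23522 = 43134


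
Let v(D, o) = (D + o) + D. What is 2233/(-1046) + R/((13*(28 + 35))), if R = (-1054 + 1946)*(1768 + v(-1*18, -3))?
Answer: 17707511/9414 ≈ 1881.0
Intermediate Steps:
v(D, o) = o + 2*D
R = 1542268 (R = (-1054 + 1946)*(1768 + (-3 + 2*(-1*18))) = 892*(1768 + (-3 + 2*(-18))) = 892*(1768 + (-3 - 36)) = 892*(1768 - 39) = 892*1729 = 1542268)
2233/(-1046) + R/((13*(28 + 35))) = 2233/(-1046) + 1542268/((13*(28 + 35))) = 2233*(-1/1046) + 1542268/((13*63)) = -2233/1046 + 1542268/819 = -2233/1046 + 1542268*(1/819) = -2233/1046 + 16948/9 = 17707511/9414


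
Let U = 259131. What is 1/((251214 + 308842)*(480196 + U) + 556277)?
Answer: 1/414065078589 ≈ 2.4151e-12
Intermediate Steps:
1/((251214 + 308842)*(480196 + U) + 556277) = 1/((251214 + 308842)*(480196 + 259131) + 556277) = 1/(560056*739327 + 556277) = 1/(414064522312 + 556277) = 1/414065078589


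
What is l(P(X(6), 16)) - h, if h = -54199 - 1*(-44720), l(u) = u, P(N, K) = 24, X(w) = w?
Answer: 9503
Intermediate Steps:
h = -9479 (h = -54199 + 44720 = -9479)
l(P(X(6), 16)) - h = 24 - 1*(-9479) = 24 + 9479 = 9503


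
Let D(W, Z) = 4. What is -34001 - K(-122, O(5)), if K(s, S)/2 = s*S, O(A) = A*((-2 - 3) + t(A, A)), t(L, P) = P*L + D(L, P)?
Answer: -4721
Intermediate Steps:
t(L, P) = 4 + L*P (t(L, P) = P*L + 4 = L*P + 4 = 4 + L*P)
O(A) = A*(-1 + A²) (O(A) = A*((-2 - 3) + (4 + A*A)) = A*(-5 + (4 + A²)) = A*(-1 + A²))
K(s, S) = 2*S*s (K(s, S) = 2*(s*S) = 2*(S*s) = 2*S*s)
-34001 - K(-122, O(5)) = -34001 - 2*(5³ - 1*5)*(-122) = -34001 - 2*(125 - 5)*(-122) = -34001 - 2*120*(-122) = -34001 - 1*(-29280) = -34001 + 29280 = -4721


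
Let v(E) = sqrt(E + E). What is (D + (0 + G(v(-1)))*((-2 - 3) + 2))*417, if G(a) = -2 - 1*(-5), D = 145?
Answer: 56712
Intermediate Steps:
v(E) = sqrt(2)*sqrt(E) (v(E) = sqrt(2*E) = sqrt(2)*sqrt(E))
G(a) = 3 (G(a) = -2 + 5 = 3)
(D + (0 + G(v(-1)))*((-2 - 3) + 2))*417 = (145 + (0 + 3)*((-2 - 3) + 2))*417 = (145 + 3*(-5 + 2))*417 = (145 + 3*(-3))*417 = (145 - 9)*417 = 136*417 = 56712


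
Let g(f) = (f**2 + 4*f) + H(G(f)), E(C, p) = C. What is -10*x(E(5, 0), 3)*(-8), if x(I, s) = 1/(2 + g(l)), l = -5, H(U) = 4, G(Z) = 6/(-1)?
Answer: 80/11 ≈ 7.2727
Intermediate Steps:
G(Z) = -6 (G(Z) = 6*(-1) = -6)
g(f) = 4 + f**2 + 4*f (g(f) = (f**2 + 4*f) + 4 = 4 + f**2 + 4*f)
x(I, s) = 1/11 (x(I, s) = 1/(2 + (4 + (-5)**2 + 4*(-5))) = 1/(2 + (4 + 25 - 20)) = 1/(2 + 9) = 1/11)
-10*x(E(5, 0), 3)*(-8) = -10*1/11*(-8) = -10/11*(-8) = 80/11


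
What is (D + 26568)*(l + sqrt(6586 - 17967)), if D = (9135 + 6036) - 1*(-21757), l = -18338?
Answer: -1164389648 + 63496*I*sqrt(11381) ≈ -1.1644e+9 + 6.7739e+6*I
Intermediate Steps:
D = 36928 (D = 15171 + 21757 = 36928)
(D + 26568)*(l + sqrt(6586 - 17967)) = (36928 + 26568)*(-18338 + sqrt(6586 - 17967)) = 63496*(-18338 + sqrt(-11381)) = 63496*(-18338 + I*sqrt(11381)) = -1164389648 + 63496*I*sqrt(11381)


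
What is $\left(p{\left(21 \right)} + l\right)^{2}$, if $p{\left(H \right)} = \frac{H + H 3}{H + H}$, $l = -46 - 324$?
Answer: $135424$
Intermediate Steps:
$l = -370$ ($l = -46 - 324 = -370$)
$p{\left(H \right)} = 2$ ($p{\left(H \right)} = \frac{H + 3 H}{2 H} = 4 H \frac{1}{2 H} = 2$)
$\left(p{\left(21 \right)} + l\right)^{2} = \left(2 - 370\right)^{2} = \left(-368\right)^{2} = 135424$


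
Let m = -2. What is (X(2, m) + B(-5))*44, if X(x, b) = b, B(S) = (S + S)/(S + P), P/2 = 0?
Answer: 0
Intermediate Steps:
P = 0 (P = 2*0 = 0)
B(S) = 2 (B(S) = (S + S)/(S + 0) = (2*S)/S = 2)
(X(2, m) + B(-5))*44 = (-2 + 2)*44 = 0*44 = 0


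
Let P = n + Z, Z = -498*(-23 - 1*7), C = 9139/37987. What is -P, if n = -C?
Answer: -567516641/37987 ≈ -14940.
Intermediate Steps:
C = 9139/37987 (C = 9139*(1/37987) = 9139/37987 ≈ 0.24058)
n = -9139/37987 (n = -1*9139/37987 = -9139/37987 ≈ -0.24058)
Z = 14940 (Z = -498*(-23 - 7) = -498*(-30) = 14940)
P = 567516641/37987 (P = -9139/37987 + 14940 = 567516641/37987 ≈ 14940.)
-P = -1*567516641/37987 = -567516641/37987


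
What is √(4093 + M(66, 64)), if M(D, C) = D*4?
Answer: √4357 ≈ 66.008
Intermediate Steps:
M(D, C) = 4*D
√(4093 + M(66, 64)) = √(4093 + 4*66) = √(4093 + 264) = √4357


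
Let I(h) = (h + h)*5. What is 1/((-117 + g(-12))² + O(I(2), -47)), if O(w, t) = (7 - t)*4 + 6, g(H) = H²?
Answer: 1/951 ≈ 0.0010515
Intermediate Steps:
I(h) = 10*h (I(h) = (2*h)*5 = 10*h)
O(w, t) = 34 - 4*t (O(w, t) = (28 - 4*t) + 6 = 34 - 4*t)
1/((-117 + g(-12))² + O(I(2), -47)) = 1/((-117 + (-12)²)² + (34 - 4*(-47))) = 1/((-117 + 144)² + (34 + 188)) = 1/(27² + 222) = 1/(729 + 222) = 1/951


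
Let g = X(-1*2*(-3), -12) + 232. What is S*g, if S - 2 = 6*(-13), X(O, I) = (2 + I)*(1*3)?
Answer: -15352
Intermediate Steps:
X(O, I) = 6 + 3*I (X(O, I) = (2 + I)*3 = 6 + 3*I)
S = -76 (S = 2 + 6*(-13) = 2 - 78 = -76)
g = 202 (g = (6 + 3*(-12)) + 232 = (6 - 36) + 232 = -30 + 232 = 202)
S*g = -76*202 = -15352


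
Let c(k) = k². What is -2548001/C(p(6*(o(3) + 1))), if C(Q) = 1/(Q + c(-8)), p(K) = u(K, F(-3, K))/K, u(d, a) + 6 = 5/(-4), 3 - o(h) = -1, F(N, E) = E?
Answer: -19494755651/120 ≈ -1.6246e+8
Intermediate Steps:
o(h) = 4 (o(h) = 3 - 1*(-1) = 3 + 1 = 4)
u(d, a) = -29/4 (u(d, a) = -6 + 5/(-4) = -6 + 5*(-¼) = -6 - 5/4 = -29/4)
p(K) = -29/(4*K)
C(Q) = 1/(64 + Q) (C(Q) = 1/(Q + (-8)²) = 1/(Q + 64) = 1/(64 + Q))
-2548001/C(p(6*(o(3) + 1))) = -(163072064 - 73892029/(24*(4 + 1))) = -2548001/(1/(64 - 29/(4*(6*5)))) = -2548001/(1/(64 - 29/4/30)) = -2548001/(1/(64 - 29/4*1/30)) = -2548001/(1/(64 - 29/120)) = -2548001/(1/(7651/120)) = -2548001/120/7651 = -2548001*7651/120 = -19494755651/120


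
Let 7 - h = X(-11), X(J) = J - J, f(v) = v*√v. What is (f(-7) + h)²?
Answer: 49*(1 - I*√7)² ≈ -294.0 - 259.28*I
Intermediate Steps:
f(v) = v^(3/2)
X(J) = 0
h = 7 (h = 7 - 1*0 = 7 + 0 = 7)
(f(-7) + h)² = ((-7)^(3/2) + 7)² = (-7*I*√7 + 7)² = (7 - 7*I*√7)²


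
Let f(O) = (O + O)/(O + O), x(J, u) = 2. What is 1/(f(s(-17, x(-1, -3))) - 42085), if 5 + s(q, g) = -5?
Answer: -1/42084 ≈ -2.3762e-5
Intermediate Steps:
s(q, g) = -10 (s(q, g) = -5 - 5 = -10)
f(O) = 1 (f(O) = (2*O)/((2*O)) = (2*O)*(1/(2*O)) = 1)
1/(f(s(-17, x(-1, -3))) - 42085) = 1/(1 - 42085) = 1/(-42084) = -1/42084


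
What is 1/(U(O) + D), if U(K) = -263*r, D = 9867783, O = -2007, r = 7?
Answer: 1/9865942 ≈ 1.0136e-7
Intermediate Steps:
U(K) = -1841 (U(K) = -263*7 = -1841)
1/(U(O) + D) = 1/(-1841 + 9867783) = 1/9865942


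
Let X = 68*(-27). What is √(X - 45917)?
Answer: 53*I*√17 ≈ 218.52*I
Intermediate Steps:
X = -1836
√(X - 45917) = √(-1836 - 45917) = √(-47753) = 53*I*√17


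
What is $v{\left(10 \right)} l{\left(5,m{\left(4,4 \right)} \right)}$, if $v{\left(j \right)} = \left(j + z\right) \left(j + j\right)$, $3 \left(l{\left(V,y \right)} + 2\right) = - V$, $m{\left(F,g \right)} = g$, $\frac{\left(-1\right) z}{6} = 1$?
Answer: $- \frac{880}{3} \approx -293.33$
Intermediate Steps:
$z = -6$ ($z = \left(-6\right) 1 = -6$)
$l{\left(V,y \right)} = -2 - \frac{V}{3}$ ($l{\left(V,y \right)} = -2 + \frac{\left(-1\right) V}{3} = -2 - \frac{V}{3}$)
$v{\left(j \right)} = 2 j \left(-6 + j\right)$ ($v{\left(j \right)} = \left(j - 6\right) \left(j + j\right) = \left(-6 + j\right) 2 j = 2 j \left(-6 + j\right)$)
$v{\left(10 \right)} l{\left(5,m{\left(4,4 \right)} \right)} = 2 \cdot 10 \left(-6 + 10\right) \left(-2 - \frac{5}{3}\right) = 2 \cdot 10 \cdot 4 \left(-2 - \frac{5}{3}\right) = 80 \left(- \frac{11}{3}\right) = - \frac{880}{3}$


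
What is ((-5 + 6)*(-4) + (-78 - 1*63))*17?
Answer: -2465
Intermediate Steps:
((-5 + 6)*(-4) + (-78 - 1*63))*17 = (1*(-4) + (-78 - 63))*17 = (-4 - 141)*17 = -145*17 = -2465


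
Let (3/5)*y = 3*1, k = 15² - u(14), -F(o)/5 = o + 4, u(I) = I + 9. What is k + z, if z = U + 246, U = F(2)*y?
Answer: 298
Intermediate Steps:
u(I) = 9 + I
F(o) = -20 - 5*o (F(o) = -5*(o + 4) = -5*(4 + o) = -20 - 5*o)
k = 202 (k = 15² - (9 + 14) = 225 - 1*23 = 225 - 23 = 202)
y = 5 (y = 5*(3*1)/3 = (5/3)*3 = 5)
U = -150 (U = (-20 - 5*2)*5 = (-20 - 10)*5 = -30*5 = -150)
z = 96 (z = -150 + 246 = 96)
k + z = 202 + 96 = 298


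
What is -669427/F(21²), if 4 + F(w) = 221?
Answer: -669427/217 ≈ -3084.9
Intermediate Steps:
F(w) = 217 (F(w) = -4 + 221 = 217)
-669427/F(21²) = -669427/217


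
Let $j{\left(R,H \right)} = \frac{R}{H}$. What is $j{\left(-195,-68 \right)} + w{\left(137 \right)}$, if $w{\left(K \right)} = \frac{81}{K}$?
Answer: $\frac{32223}{9316} \approx 3.4589$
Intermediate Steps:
$j{\left(-195,-68 \right)} + w{\left(137 \right)} = - \frac{195}{-68} + \frac{81}{137} = \left(-195\right) \left(- \frac{1}{68}\right) + 81 \cdot \frac{1}{137} = \frac{195}{68} + \frac{81}{137} = \frac{32223}{9316}$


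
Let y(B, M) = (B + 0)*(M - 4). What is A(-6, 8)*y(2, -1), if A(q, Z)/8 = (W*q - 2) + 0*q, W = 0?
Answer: 160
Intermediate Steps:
y(B, M) = B*(-4 + M)
A(q, Z) = -16 (A(q, Z) = 8*((0*q - 2) + 0*q) = 8*((0 - 2) + 0) = 8*(-2 + 0) = 8*(-2) = -16)
A(-6, 8)*y(2, -1) = -32*(-4 - 1) = -32*(-5) = -16*(-10) = 160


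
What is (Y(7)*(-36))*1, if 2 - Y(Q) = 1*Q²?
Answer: 1692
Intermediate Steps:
Y(Q) = 2 - Q²
(Y(7)*(-36))*1 = ((2 - 1*7²)*(-36))*1 = ((2 - 1*49)*(-36))*1 = ((2 - 49)*(-36))*1 = -47*(-36)*1 = 1692*1 = 1692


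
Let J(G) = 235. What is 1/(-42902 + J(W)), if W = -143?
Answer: -1/42667 ≈ -2.3437e-5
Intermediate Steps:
1/(-42902 + J(W)) = 1/(-42902 + 235) = 1/(-42667) = -1/42667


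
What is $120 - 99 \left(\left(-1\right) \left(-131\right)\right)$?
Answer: $-12849$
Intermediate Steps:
$120 - 99 \left(\left(-1\right) \left(-131\right)\right) = 120 - 12969 = -12849$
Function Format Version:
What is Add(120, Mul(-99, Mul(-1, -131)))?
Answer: -12849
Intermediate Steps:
Add(120, Mul(-99, Mul(-1, -131))) = Add(120, Mul(-99, 131)) = Add(120, -12969) = -12849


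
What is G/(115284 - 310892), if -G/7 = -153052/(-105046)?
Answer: 38263/733851356 ≈ 5.2140e-5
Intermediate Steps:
G = -535682/52523 (G = -(-1071364)/(-105046) = -(-1071364)*(-1)/105046 = -7*76526/52523 = -535682/52523 ≈ -10.199)
G/(115284 - 310892) = -535682/(52523*(115284 - 310892)) = -535682/52523/(-195608) = -535682/52523*(-1/195608) = 38263/733851356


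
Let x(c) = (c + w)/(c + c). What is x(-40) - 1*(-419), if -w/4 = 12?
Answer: 4201/10 ≈ 420.10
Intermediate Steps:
w = -48 (w = -4*12 = -48)
x(c) = (-48 + c)/(2*c) (x(c) = (c - 48)/(c + c) = (-48 + c)/((2*c)) = (-48 + c)*(1/(2*c)) = (-48 + c)/(2*c))
x(-40) - 1*(-419) = (½)*(-48 - 40)/(-40) - 1*(-419) = (½)*(-1/40)*(-88) + 419 = 11/10 + 419 = 4201/10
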